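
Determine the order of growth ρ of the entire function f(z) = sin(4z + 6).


sin(w) is a linear combination of e^{iw} and e^{−iw} (or e^w, e^{−w} in the hyperbolic case), so |sin(w)| ≤ e^{|w|}. With w = 4z + 6, |w| ≤ 4|z| + 6 = 4r + 6 on |z| = r, giving M(r) ≤ e^{4r + 6}, so ρ ≤ 1. On a suitable ray (z = it for sin/cos; z = t for sinh/cosh, t real → ∞), |sin(4z + 6)| grows like e^{4|t|}/2, so ρ ≥ 1. Hence ρ = 1.
Therefore ρ = 1.

Order ρ = 1.


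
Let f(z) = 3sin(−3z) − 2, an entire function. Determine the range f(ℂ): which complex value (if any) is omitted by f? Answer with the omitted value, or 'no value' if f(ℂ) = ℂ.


Little Picard bounds the complement of f(ℂ) to at most one point.
sin is entire and surjective onto ℂ: for every w ∈ ℂ, sin(ζ) = w has a solution ζ ∈ ℂ (e.g., via the complex inverse arcsin). With ζ = −3z this gives z = ζ/(-3). Then 3·sin(−3z) takes every value in 3·ℂ = ℂ, and adding -2 is a bijection of ℂ. So f is surjective and omits no value. (Note: only on the real line is sin bounded by [−1, 1].)

Omitted value: no value.


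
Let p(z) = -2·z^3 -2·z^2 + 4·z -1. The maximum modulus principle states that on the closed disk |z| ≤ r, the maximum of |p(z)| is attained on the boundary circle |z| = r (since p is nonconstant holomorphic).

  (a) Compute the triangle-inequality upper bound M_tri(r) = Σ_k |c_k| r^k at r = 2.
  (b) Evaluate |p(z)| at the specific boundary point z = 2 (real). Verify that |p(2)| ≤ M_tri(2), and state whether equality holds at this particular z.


Coefficients: c_0 = -1, c_1 = 4, c_2 = -2, c_3 = -2. Radius r = 2.
Part (a). Triangle bound: M_tri(r) = Σ_k |c_k| r^k
  = |-1|·2^0 + |4|·2^1 + |-2|·2^2 + |-2|·2^3
  = 1 + 8 + 8 + 16 = 33.
This bounds M(r) := max_{|z|=r} |p(z)| from above; equality holds iff all terms c_k z^k can be made to align in phase at a single z on |z|=r.
Part (b). At z = 2 (real, on the circle |z| = r):
  p(2) = (-1)·2^0 + (4)·2^1 + (-2)·2^2 + (-2)·2^3 = -17.
  |p(2)| = 17.
Check: |p(2)| = 17 ≤ 33 = M_tri(2). ✓ Equality does not hold at z = 2 (the coefficients have mixed signs, so the terms do not all align in phase there).

M_tri(2) = 33; |p(2)| = 17; equality at z=2: no.


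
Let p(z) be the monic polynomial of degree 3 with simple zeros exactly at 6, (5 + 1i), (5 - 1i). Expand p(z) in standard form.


The polynomial is p(z) = ∏_{α ∈ S} (z − α), where S = {6, (5 + 1i), (5 - 1i)}.
Expanding the product yields: p(z) = z^3 -16·z^2 + 86·z -156.
Note conjugate pairs combine to real quadratics: (z − (5+1i))(z − (5−1i)) = z² − 10z + 26.
The resulting polynomial has degree 3 and real coefficients as required.

p(z) = z^3 -16·z^2 + 86·z -156.


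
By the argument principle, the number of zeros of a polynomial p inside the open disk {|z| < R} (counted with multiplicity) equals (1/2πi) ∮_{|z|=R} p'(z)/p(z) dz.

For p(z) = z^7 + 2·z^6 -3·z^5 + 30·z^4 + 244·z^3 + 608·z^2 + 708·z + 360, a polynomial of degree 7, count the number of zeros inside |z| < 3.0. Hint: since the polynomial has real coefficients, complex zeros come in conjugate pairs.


The zeros of p are: (-1 + 1i), (-1 - 1i), -2, (-2 + 1i), (-2 - 1i), (3 + 3i), (3 - 3i).
Their magnitudes are: 1.414, 1.414, 2, 2.236, 2.236, 4.243, 4.243.
Zeros with |z| < R = 3.0: (-1 + 1i), (-1 - 1i), -2, (-2 + 1i), (-2 - 1i).
Count = 5.
By the argument principle, (1/2πi) ∮_{|z|=R} p'(z)/p(z) dz equals exactly this count.

Number of zeros inside |z| < 3.0: 5.


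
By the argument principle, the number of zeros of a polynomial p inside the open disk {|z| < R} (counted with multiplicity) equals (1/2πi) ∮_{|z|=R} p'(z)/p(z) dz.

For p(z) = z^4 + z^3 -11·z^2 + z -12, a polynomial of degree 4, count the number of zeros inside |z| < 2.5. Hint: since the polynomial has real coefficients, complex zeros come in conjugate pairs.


The zeros of p are: 3, (0 + 1i), (0 - 1i), -4.
Their magnitudes are: 3, 1, 1, 4.
Zeros with |z| < R = 2.5: (0 + 1i), (0 - 1i).
Count = 2.
By the argument principle, (1/2πi) ∮_{|z|=R} p'(z)/p(z) dz equals exactly this count.

Number of zeros inside |z| < 2.5: 2.


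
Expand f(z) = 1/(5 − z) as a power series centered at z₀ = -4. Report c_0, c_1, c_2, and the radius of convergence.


Let w = z − z₀, so z = z₀ + w.
Then 5 − z = 5 − (z₀ + w) = (5 − z₀) − w = 9 − w.
f(z) = 1/(9 − w) = (1/(9)) · 1/(1 − w/(9)) = Σ_{n≥0} w^n / (9)^(n+1).
So c_n = 1/(9)^(n+1):
  c_0 = 1/(9)^1 = 1/9.
  c_1 = 1/(9)^2 = 1/81.
  c_2 = 1/(9)^3 = 1/729.
The series is valid for |w/d| < 1, i.e. |z − z₀| < |d|.
Radius of convergence: R = |5 − z₀| = |9| = 9 (distance from z₀ to the singularity z = 5).

c_0 = 1/9, c_1 = 1/81, c_2 = 1/729; R = 9.


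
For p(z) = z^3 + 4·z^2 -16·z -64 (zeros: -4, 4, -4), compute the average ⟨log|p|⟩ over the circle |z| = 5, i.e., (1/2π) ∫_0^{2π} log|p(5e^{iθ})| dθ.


Zeros: -4, -4, 4; r = 5.
Inside |z| < r: -4, -4, 4. Outside (|z| ≥ r): ∅.
p(0) = -64, so log|p(0)| = log(64) = 4.1589.
Apply Jensen: I(r) = log|p(0)| + Σ_k log(r/|z_k|), summed over zeros inside |z| < r.
  log(r/|z_k|) for z_k = -4: log(5/4) = 0.2231
  log(r/|z_k|) for z_k = 4: log(5/4) = 0.2231
  log(r/|z_k|) for z_k = -4: log(5/4) = 0.2231
Sum over inside zeros: 0.6694.
I(r) = log|p(0)| + (inside sum) = 4.1589 + 0.6694 = 4.8283.
Closed form (all zeros inside, monic): I(r) = n·log(r) = 3·log(5) = 4.8283. ✓

I(r) ≈ 4.8283.


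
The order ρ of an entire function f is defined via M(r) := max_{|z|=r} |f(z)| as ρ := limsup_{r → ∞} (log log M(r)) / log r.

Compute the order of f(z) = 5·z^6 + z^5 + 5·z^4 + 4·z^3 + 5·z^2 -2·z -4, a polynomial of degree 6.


|f(z)| ≤ Σ|c_k|·r^k = O(r^6) as r → ∞. Polynomial growth is O(e^{r^ε}) for every ε > 0 (since r^6/e^{r^ε} → 0), so ρ ≤ ε for all ε > 0, i.e. ρ = 0. Every nonconstant polynomial has order 0.
Therefore ρ = 0.

Order ρ = 0.


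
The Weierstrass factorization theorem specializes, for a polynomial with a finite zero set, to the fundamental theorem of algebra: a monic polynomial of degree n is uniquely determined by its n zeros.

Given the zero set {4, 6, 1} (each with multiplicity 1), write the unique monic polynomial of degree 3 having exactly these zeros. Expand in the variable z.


The polynomial is p(z) = ∏_{α ∈ S} (z − α), where S = {4, 6, 1}.
Expanding the product yields: p(z) = z^3 -11·z^2 + 34·z -24.
The resulting polynomial has degree 3 and real coefficients as required.

p(z) = z^3 -11·z^2 + 34·z -24.


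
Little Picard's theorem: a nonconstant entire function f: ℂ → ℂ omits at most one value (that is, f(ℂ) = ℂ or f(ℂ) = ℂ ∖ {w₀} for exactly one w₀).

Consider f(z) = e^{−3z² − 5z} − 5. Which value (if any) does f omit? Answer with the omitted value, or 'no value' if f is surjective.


Little Picard bounds the complement of f(ℂ) to at most one point.
The exponent g(z) = −3z² − 5z is a nonconstant polynomial, hence surjective onto ℂ. So e^{g(z)} takes every value in {e^w : w ∈ ℂ} = ℂ ∖ {0}. Adding -5 shifts the range to ℂ ∖ {-5}. f omits exactly -5.

Omitted value: -5.


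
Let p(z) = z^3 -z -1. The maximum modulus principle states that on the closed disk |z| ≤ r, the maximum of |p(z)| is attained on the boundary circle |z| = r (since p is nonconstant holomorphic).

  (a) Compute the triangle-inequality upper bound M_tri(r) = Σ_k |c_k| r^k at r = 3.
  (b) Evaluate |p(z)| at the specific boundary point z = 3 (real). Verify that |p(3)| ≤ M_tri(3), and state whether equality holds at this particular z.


Coefficients: c_0 = -1, c_1 = -1, c_2 = 0, c_3 = 1. Radius r = 3.
Part (a). Triangle bound: M_tri(r) = Σ_k |c_k| r^k
  = |-1|·3^0 + |-1|·3^1 + |0|·3^2 + |1|·3^3
  = 1 + 3 + 0 + 27 = 31.
This bounds M(r) := max_{|z|=r} |p(z)| from above; equality holds iff all terms c_k z^k can be made to align in phase at a single z on |z|=r.
Part (b). At z = 3 (real, on the circle |z| = r):
  p(3) = (-1)·3^0 + (-1)·3^1 + (0)·3^2 + (1)·3^3 = 23.
  |p(3)| = 23.
Check: |p(3)| = 23 ≤ 31 = M_tri(3). ✓ Equality does not hold at z = 3 (the coefficients have mixed signs, so the terms do not all align in phase there).

M_tri(3) = 31; |p(3)| = 23; equality at z=3: no.


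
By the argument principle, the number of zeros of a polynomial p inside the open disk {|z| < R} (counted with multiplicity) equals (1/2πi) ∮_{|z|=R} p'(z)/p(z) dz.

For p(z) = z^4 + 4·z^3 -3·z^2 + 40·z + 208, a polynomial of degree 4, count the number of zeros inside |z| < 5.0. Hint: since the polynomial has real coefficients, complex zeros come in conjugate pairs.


The zeros of p are: (2 + 3i), (2 - 3i), -4, -4.
Their magnitudes are: 3.606, 3.606, 4, 4.
Zeros with |z| < R = 5.0: (2 + 3i), (2 - 3i), -4, -4.
Count = 4.
By the argument principle, (1/2πi) ∮_{|z|=R} p'(z)/p(z) dz equals exactly this count.

Number of zeros inside |z| < 5.0: 4.


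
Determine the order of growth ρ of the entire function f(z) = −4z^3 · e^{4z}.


M(r) = max_{|z|=r} |-4|·|z|^3·|e^{4z}| = 4·r^3 · e^{4r^1} (the factors attain their maxima compatibly on |z|=r). Then log M(r) = log 4 + 3·log r + 4r^1, dominated by the last term, so log log M(r) ~ 1·log r. The polynomial factor -4z^3 contributes only a log r term and does not affect the order. ρ = 1.
Therefore ρ = 1.

Order ρ = 1.


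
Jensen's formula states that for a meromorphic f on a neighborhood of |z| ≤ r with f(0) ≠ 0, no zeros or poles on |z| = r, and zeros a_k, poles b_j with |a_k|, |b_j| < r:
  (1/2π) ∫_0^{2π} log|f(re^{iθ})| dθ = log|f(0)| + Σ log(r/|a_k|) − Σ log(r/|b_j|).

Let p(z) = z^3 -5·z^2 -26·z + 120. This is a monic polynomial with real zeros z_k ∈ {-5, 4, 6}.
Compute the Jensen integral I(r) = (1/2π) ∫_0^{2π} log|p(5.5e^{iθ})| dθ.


Zeros: -5, 4, 6; r = 5.5.
Inside |z| < r: -5, 4. Outside (|z| ≥ r): 6.
p(0) = 120, so log|p(0)| = log(120) = 4.7875.
Apply Jensen: I(r) = log|p(0)| + Σ_k log(r/|z_k|), summed over zeros inside |z| < r.
  log(r/|z_k|) for z_k = -5: log(5.5/5) = 0.0953
  log(r/|z_k|) for z_k = 4: log(5.5/4) = 0.3185
  Outside zeros (6) contribute nothing to the Jensen sum.
Sum over inside zeros: 0.4138.
I(r) = log|p(0)| + (inside sum) = 4.7875 + 0.4138 = 5.2013.
Note: since some zeros are outside |z| ≤ r, the simplified n·log(r) form does NOT apply — only the inside zeros contribute.

I(r) ≈ 5.2013.


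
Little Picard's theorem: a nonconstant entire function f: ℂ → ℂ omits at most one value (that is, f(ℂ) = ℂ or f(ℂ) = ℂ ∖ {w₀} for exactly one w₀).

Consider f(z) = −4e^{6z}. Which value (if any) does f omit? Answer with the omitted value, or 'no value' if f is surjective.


Little Picard bounds the complement of f(ℂ) to at most one point.
e^{6z} is never zero on ℂ, so -4·e^{6z} takes every value in ℂ ∖ {0}. Adding 0 shifts the range to ℂ ∖ {0}. Thus f omits exactly the value 0.

Omitted value: 0.


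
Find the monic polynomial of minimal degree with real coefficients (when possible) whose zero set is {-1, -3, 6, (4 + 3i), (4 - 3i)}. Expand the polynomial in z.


The polynomial is p(z) = ∏_{α ∈ S} (z − α), where S = {-1, -3, 6, (4 + 3i), (4 - 3i)}.
Expanding the product yields: p(z) = z^5 -10·z^4 + 20·z^3 + 100·z^2 -381·z -450.
Note conjugate pairs combine to real quadratics: (z − (4+3i))(z − (4−3i)) = z² − 8z + 25.
The resulting polynomial has degree 5 and real coefficients as required.

p(z) = z^5 -10·z^4 + 20·z^3 + 100·z^2 -381·z -450.


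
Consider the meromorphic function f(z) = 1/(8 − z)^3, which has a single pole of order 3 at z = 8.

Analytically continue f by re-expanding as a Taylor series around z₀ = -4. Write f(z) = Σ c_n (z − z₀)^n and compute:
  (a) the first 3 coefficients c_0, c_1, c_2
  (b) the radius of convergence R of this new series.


Let w = z − z₀, so z = z₀ + w.
Then 8 − z = 8 − (z₀ + w) = (8 − z₀) − w = 12 − w.
f(z) = 1/(12 − w)^3 = (1/(12)^3) · (1 − w/(12))^{−3}.
By the binomial series (1−u)^{−3} = Σ_{n≥0} C(n+2, 2) u^n for |u|<1, with u = w/(12):
  c_n = C(n+2, 2) / (12)^(n+3).
  c_0 = 1/(12)^3 = 1/1728.
  c_1 = 3/(12)^4 = 1/6912.
  c_2 = 6/(12)^5 = 1/41472.
The series is valid for |w/d| < 1, i.e. |z − z₀| < |d|.
Radius of convergence: R = |8 − z₀| = |12| = 12 (distance from z₀ to the singularity z = 8).

c_0 = 1/1728, c_1 = 1/6912, c_2 = 1/41472; R = 12.


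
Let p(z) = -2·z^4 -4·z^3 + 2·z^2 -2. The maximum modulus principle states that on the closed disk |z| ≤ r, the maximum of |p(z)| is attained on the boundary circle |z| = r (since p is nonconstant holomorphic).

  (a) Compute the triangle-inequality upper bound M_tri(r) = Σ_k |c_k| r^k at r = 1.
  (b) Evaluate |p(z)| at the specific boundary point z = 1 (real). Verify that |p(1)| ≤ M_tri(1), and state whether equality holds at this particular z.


Coefficients: c_0 = -2, c_1 = 0, c_2 = 2, c_3 = -4, c_4 = -2. Radius r = 1.
Part (a). Triangle bound: M_tri(r) = Σ_k |c_k| r^k
  = |-2|·1^0 + |0|·1^1 + |2|·1^2 + |-4|·1^3 + |-2|·1^4
  = 2 + 0 + 2 + 4 + 2 = 10.
This bounds M(r) := max_{|z|=r} |p(z)| from above; equality holds iff all terms c_k z^k can be made to align in phase at a single z on |z|=r.
Part (b). At z = 1 (real, on the circle |z| = r):
  p(1) = (-2)·1^0 + (0)·1^1 + (2)·1^2 + (-4)·1^3 + (-2)·1^4 = -6.
  |p(1)| = 6.
Check: |p(1)| = 6 ≤ 10 = M_tri(1). ✓ Equality does not hold at z = 1 (the coefficients have mixed signs, so the terms do not all align in phase there).

M_tri(1) = 10; |p(1)| = 6; equality at z=1: no.


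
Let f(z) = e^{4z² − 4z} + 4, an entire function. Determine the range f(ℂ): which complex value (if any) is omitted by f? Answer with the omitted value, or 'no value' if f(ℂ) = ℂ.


Little Picard bounds the complement of f(ℂ) to at most one point.
The exponent g(z) = 4z² − 4z is a nonconstant polynomial, hence surjective onto ℂ. So e^{g(z)} takes every value in {e^w : w ∈ ℂ} = ℂ ∖ {0}. Adding 4 shifts the range to ℂ ∖ {4}. f omits exactly 4.

Omitted value: 4.


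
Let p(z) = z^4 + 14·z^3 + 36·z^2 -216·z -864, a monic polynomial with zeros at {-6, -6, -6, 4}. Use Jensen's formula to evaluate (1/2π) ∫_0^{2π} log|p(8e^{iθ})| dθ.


Zeros: -6, -6, -6, 4; r = 8.
Inside |z| < r: -6, -6, -6, 4. Outside (|z| ≥ r): ∅.
p(0) = -864, so log|p(0)| = log(864) = 6.7616.
Apply Jensen: I(r) = log|p(0)| + Σ_k log(r/|z_k|), summed over zeros inside |z| < r.
  log(r/|z_k|) for z_k = -6: log(8/6) = 0.2877
  log(r/|z_k|) for z_k = -6: log(8/6) = 0.2877
  log(r/|z_k|) for z_k = -6: log(8/6) = 0.2877
  log(r/|z_k|) for z_k = 4: log(8/4) = 0.6931
Sum over inside zeros: 1.5562.
I(r) = log|p(0)| + (inside sum) = 6.7616 + 1.5562 = 8.3178.
Closed form (all zeros inside, monic): I(r) = n·log(r) = 4·log(8) = 8.3178. ✓

I(r) ≈ 8.3178.


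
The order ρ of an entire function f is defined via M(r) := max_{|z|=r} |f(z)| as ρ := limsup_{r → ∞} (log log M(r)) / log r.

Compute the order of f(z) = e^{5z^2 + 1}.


|e^{5z^2 + 1}| = e^{Re(5·z^2) + 1} ≤ e^{5|z|^2 + 1} = e^{5r^2 + 1} on |z| = r, so ρ ≤ 2. Choosing z on |z|=r so that 5·z^2 is real positive (always possible by picking arg z appropriately) gives |f(z)| = e^{5r^2 + 1}, matching the bound. The additive constant 1 does not affect log log M(r) ~ 2·log r. Hence ρ = 2.
Therefore ρ = 2.

Order ρ = 2.


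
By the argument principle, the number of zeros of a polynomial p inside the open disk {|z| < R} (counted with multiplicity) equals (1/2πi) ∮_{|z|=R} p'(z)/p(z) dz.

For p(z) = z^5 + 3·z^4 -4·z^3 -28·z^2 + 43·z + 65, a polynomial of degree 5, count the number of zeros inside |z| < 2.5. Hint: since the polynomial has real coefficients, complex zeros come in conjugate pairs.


The zeros of p are: -1, (-3 + 2i), (-3 - 2i), (2 + 1i), (2 - 1i).
Their magnitudes are: 1, 3.606, 3.606, 2.236, 2.236.
Zeros with |z| < R = 2.5: -1, (2 + 1i), (2 - 1i).
Count = 3.
By the argument principle, (1/2πi) ∮_{|z|=R} p'(z)/p(z) dz equals exactly this count.

Number of zeros inside |z| < 2.5: 3.


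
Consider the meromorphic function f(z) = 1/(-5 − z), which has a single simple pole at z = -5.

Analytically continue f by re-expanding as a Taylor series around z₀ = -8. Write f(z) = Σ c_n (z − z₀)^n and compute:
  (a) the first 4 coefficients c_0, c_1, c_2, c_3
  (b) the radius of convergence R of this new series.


Let w = z − z₀, so z = z₀ + w.
Then -5 − z = -5 − (z₀ + w) = (-5 − z₀) − w = 3 − w.
f(z) = 1/(3 − w) = (1/(3)) · 1/(1 − w/(3)) = Σ_{n≥0} w^n / (3)^(n+1).
So c_n = 1/(3)^(n+1):
  c_0 = 1/(3)^1 = 1/3.
  c_1 = 1/(3)^2 = 1/9.
  c_2 = 1/(3)^3 = 1/27.
  c_3 = 1/(3)^4 = 1/81.
The series is valid for |w/d| < 1, i.e. |z − z₀| < |d|.
Radius of convergence: R = |-5 − z₀| = |3| = 3 (distance from z₀ to the singularity z = -5).

c_0 = 1/3, c_1 = 1/9, c_2 = 1/27, c_3 = 1/81; R = 3.


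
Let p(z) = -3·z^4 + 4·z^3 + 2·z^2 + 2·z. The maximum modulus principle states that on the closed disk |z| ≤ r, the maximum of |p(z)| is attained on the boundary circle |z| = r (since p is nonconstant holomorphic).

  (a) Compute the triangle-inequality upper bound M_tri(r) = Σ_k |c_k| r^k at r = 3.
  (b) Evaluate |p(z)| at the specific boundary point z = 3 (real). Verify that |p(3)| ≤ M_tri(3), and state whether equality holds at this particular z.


Coefficients: c_0 = 0, c_1 = 2, c_2 = 2, c_3 = 4, c_4 = -3. Radius r = 3.
Part (a). Triangle bound: M_tri(r) = Σ_k |c_k| r^k
  = |0|·3^0 + |2|·3^1 + |2|·3^2 + |4|·3^3 + |-3|·3^4
  = 0 + 6 + 18 + 108 + 243 = 375.
This bounds M(r) := max_{|z|=r} |p(z)| from above; equality holds iff all terms c_k z^k can be made to align in phase at a single z on |z|=r.
Part (b). At z = 3 (real, on the circle |z| = r):
  p(3) = (0)·3^0 + (2)·3^1 + (2)·3^2 + (4)·3^3 + (-3)·3^4 = -111.
  |p(3)| = 111.
Check: |p(3)| = 111 ≤ 375 = M_tri(3). ✓ Equality does not hold at z = 3 (the coefficients have mixed signs, so the terms do not all align in phase there).

M_tri(3) = 375; |p(3)| = 111; equality at z=3: no.


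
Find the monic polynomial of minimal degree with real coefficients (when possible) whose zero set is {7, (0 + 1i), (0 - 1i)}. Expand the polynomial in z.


The polynomial is p(z) = ∏_{α ∈ S} (z − α), where S = {7, (0 + 1i), (0 - 1i)}.
Expanding the product yields: p(z) = z^3 -7·z^2 + z -7.
Note conjugate pairs combine to real quadratics: (z − (0+1i))(z − (0−1i)) = z² + 1.
The resulting polynomial has degree 3 and real coefficients as required.

p(z) = z^3 -7·z^2 + z -7.


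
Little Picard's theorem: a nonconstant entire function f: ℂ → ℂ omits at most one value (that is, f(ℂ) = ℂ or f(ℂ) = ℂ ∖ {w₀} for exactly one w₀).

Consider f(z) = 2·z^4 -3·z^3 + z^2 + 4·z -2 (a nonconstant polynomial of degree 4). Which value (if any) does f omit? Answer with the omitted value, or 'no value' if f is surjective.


Little Picard bounds the complement of f(ℂ) to at most one point.
For every w ∈ ℂ, the equation p(z) − w = 0 is a nonconstant polynomial in z and hence has at least one root by the fundamental theorem of algebra. So p is surjective onto ℂ, omitting no value.

Omitted value: no value.


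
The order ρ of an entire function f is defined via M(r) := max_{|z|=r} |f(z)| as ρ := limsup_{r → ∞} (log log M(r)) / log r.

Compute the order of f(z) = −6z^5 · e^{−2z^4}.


M(r) = max_{|z|=r} |-6|·|z|^5·|e^{−2z^4}| = 6·r^5 · e^{2r^4} (the factors attain their maxima compatibly on |z|=r). Then log M(r) = log 6 + 5·log r + 2r^4, dominated by the last term, so log log M(r) ~ 4·log r. The polynomial factor -6z^5 contributes only a log r term and does not affect the order. ρ = 4.
Therefore ρ = 4.

Order ρ = 4.


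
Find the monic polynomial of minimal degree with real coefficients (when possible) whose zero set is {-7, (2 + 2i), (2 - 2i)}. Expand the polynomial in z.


The polynomial is p(z) = ∏_{α ∈ S} (z − α), where S = {-7, (2 + 2i), (2 - 2i)}.
Expanding the product yields: p(z) = z^3 + 3·z^2 -20·z + 56.
Note conjugate pairs combine to real quadratics: (z − (2+2i))(z − (2−2i)) = z² − 4z + 8.
The resulting polynomial has degree 3 and real coefficients as required.

p(z) = z^3 + 3·z^2 -20·z + 56.


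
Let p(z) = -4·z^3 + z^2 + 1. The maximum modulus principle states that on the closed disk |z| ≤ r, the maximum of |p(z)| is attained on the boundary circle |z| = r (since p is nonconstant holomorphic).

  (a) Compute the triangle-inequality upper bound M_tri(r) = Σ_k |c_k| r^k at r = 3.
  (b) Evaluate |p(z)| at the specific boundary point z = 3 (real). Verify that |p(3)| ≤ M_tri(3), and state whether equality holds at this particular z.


Coefficients: c_0 = 1, c_1 = 0, c_2 = 1, c_3 = -4. Radius r = 3.
Part (a). Triangle bound: M_tri(r) = Σ_k |c_k| r^k
  = |1|·3^0 + |0|·3^1 + |1|·3^2 + |-4|·3^3
  = 1 + 0 + 9 + 108 = 118.
This bounds M(r) := max_{|z|=r} |p(z)| from above; equality holds iff all terms c_k z^k can be made to align in phase at a single z on |z|=r.
Part (b). At z = 3 (real, on the circle |z| = r):
  p(3) = (1)·3^0 + (0)·3^1 + (1)·3^2 + (-4)·3^3 = -98.
  |p(3)| = 98.
Check: |p(3)| = 98 ≤ 118 = M_tri(3). ✓ Equality does not hold at z = 3 (the coefficients have mixed signs, so the terms do not all align in phase there).

M_tri(3) = 118; |p(3)| = 98; equality at z=3: no.


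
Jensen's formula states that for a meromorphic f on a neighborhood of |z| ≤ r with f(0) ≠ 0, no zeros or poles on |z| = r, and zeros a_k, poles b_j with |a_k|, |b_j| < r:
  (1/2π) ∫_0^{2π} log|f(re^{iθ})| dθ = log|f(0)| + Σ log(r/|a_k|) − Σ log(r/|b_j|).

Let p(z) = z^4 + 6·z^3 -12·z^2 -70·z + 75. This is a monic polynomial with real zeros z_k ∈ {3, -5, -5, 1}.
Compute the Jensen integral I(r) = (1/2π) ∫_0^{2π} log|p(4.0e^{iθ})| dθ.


Zeros: -5, -5, 1, 3; r = 4.0.
Inside |z| < r: 1, 3. Outside (|z| ≥ r): -5, -5.
p(0) = 75, so log|p(0)| = log(75) = 4.3175.
Apply Jensen: I(r) = log|p(0)| + Σ_k log(r/|z_k|), summed over zeros inside |z| < r.
  log(r/|z_k|) for z_k = 3: log(4.0/3) = 0.2877
  log(r/|z_k|) for z_k = 1: log(4.0/1) = 1.3863
  Outside zeros (-5, -5) contribute nothing to the Jensen sum.
Sum over inside zeros: 1.6740.
I(r) = log|p(0)| + (inside sum) = 4.3175 + 1.6740 = 5.9915.
Note: since some zeros are outside |z| ≤ r, the simplified n·log(r) form does NOT apply — only the inside zeros contribute.

I(r) ≈ 5.9915.


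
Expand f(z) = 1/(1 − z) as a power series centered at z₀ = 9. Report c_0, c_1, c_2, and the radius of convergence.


Let w = z − z₀, so z = z₀ + w.
Then 1 − z = 1 − (z₀ + w) = (1 − z₀) − w = -8 − w.
f(z) = 1/(-8 − w) = (1/(-8)) · 1/(1 − w/(-8)) = Σ_{n≥0} w^n / (-8)^(n+1).
So c_n = 1/(-8)^(n+1):
  c_0 = 1/(-8)^1 = -1/8.
  c_1 = 1/(-8)^2 = 1/64.
  c_2 = 1/(-8)^3 = -1/512.
The series is valid for |w/d| < 1, i.e. |z − z₀| < |d|.
Radius of convergence: R = |1 − z₀| = |-8| = 8 (distance from z₀ to the singularity z = 1).

c_0 = -1/8, c_1 = 1/64, c_2 = -1/512; R = 8.


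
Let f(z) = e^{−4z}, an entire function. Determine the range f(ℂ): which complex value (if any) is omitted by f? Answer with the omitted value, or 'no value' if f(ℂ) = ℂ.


Little Picard bounds the complement of f(ℂ) to at most one point.
e^{−4z} is never zero on ℂ, so 1·e^{−4z} takes every value in ℂ ∖ {0}. Adding 0 shifts the range to ℂ ∖ {0}. Thus f omits exactly the value 0.

Omitted value: 0.


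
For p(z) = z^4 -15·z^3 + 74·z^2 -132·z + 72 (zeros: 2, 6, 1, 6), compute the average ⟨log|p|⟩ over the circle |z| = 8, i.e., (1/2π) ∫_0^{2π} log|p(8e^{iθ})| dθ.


Zeros: 1, 2, 6, 6; r = 8.
Inside |z| < r: 1, 2, 6, 6. Outside (|z| ≥ r): ∅.
p(0) = 72, so log|p(0)| = log(72) = 4.2767.
Apply Jensen: I(r) = log|p(0)| + Σ_k log(r/|z_k|), summed over zeros inside |z| < r.
  log(r/|z_k|) for z_k = 2: log(8/2) = 1.3863
  log(r/|z_k|) for z_k = 6: log(8/6) = 0.2877
  log(r/|z_k|) for z_k = 1: log(8/1) = 2.0794
  log(r/|z_k|) for z_k = 6: log(8/6) = 0.2877
Sum over inside zeros: 4.0411.
I(r) = log|p(0)| + (inside sum) = 4.2767 + 4.0411 = 8.3178.
Closed form (all zeros inside, monic): I(r) = n·log(r) = 4·log(8) = 8.3178. ✓

I(r) ≈ 8.3178.


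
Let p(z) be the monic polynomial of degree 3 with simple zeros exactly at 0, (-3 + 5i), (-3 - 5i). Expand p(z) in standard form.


The polynomial is p(z) = ∏_{α ∈ S} (z − α), where S = {0, (-3 + 5i), (-3 - 5i)}.
Expanding the product yields: p(z) = z^3 + 6·z^2 + 34·z.
Note conjugate pairs combine to real quadratics: (z − (-3+5i))(z − (-3−5i)) = z² + 6z + 34.
The resulting polynomial has degree 3 and real coefficients as required.

p(z) = z^3 + 6·z^2 + 34·z.


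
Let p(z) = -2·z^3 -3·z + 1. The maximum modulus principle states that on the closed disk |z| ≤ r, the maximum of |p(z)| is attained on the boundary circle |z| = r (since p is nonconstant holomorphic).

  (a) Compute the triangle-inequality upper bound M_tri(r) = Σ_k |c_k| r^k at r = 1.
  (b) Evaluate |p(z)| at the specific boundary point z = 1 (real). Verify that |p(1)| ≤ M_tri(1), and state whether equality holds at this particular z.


Coefficients: c_0 = 1, c_1 = -3, c_2 = 0, c_3 = -2. Radius r = 1.
Part (a). Triangle bound: M_tri(r) = Σ_k |c_k| r^k
  = |1|·1^0 + |-3|·1^1 + |0|·1^2 + |-2|·1^3
  = 1 + 3 + 0 + 2 = 6.
This bounds M(r) := max_{|z|=r} |p(z)| from above; equality holds iff all terms c_k z^k can be made to align in phase at a single z on |z|=r.
Part (b). At z = 1 (real, on the circle |z| = r):
  p(1) = (1)·1^0 + (-3)·1^1 + (0)·1^2 + (-2)·1^3 = -4.
  |p(1)| = 4.
Check: |p(1)| = 4 ≤ 6 = M_tri(1). ✓ Equality does not hold at z = 1 (the coefficients have mixed signs, so the terms do not all align in phase there).

M_tri(1) = 6; |p(1)| = 4; equality at z=1: no.


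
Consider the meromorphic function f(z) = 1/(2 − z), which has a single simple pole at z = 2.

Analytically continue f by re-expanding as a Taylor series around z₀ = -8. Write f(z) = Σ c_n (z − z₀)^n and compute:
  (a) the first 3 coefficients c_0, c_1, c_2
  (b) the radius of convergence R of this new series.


Let w = z − z₀, so z = z₀ + w.
Then 2 − z = 2 − (z₀ + w) = (2 − z₀) − w = 10 − w.
f(z) = 1/(10 − w) = (1/(10)) · 1/(1 − w/(10)) = Σ_{n≥0} w^n / (10)^(n+1).
So c_n = 1/(10)^(n+1):
  c_0 = 1/(10)^1 = 1/10.
  c_1 = 1/(10)^2 = 1/100.
  c_2 = 1/(10)^3 = 1/1000.
The series is valid for |w/d| < 1, i.e. |z − z₀| < |d|.
Radius of convergence: R = |2 − z₀| = |10| = 10 (distance from z₀ to the singularity z = 2).

c_0 = 1/10, c_1 = 1/100, c_2 = 1/1000; R = 10.


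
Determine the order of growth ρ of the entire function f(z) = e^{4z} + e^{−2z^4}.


Each summand is entire of order 1 and 4 respectively (as in the single-exponential case). The order of a sum is at most the max of the orders, so ρ ≤ 4. For the lower bound: on |z|=r choose arg z so that -2z^4 is real positive; then |e^{-2z^4}| = e^{2r^4} while |e^{4z}| ≤ e^{4r^1} = o(e^{2r^4}). So |f| ≥ e^{2r^4}(1 − o(1)) and ρ ≥ 4. Hence ρ = max(1, 4) = 4.
Therefore ρ = 4.

Order ρ = 4.


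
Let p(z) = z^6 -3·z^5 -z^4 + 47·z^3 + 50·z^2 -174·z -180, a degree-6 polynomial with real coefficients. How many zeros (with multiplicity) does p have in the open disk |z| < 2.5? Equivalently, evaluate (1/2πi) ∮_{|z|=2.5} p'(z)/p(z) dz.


The zeros of p are: (3 + 3i), (3 - 3i), (-2 + 1i), (-2 - 1i), 2, -1.
Their magnitudes are: 4.243, 4.243, 2.236, 2.236, 2, 1.
Zeros with |z| < R = 2.5: (-2 + 1i), (-2 - 1i), 2, -1.
Count = 4.
By the argument principle, (1/2πi) ∮_{|z|=R} p'(z)/p(z) dz equals exactly this count.

Number of zeros inside |z| < 2.5: 4.


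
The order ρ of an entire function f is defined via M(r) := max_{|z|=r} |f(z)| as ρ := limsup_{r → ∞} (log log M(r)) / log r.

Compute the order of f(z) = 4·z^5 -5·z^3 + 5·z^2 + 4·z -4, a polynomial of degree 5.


|f(z)| ≤ Σ|c_k|·r^k = O(r^5) as r → ∞. Polynomial growth is O(e^{r^ε}) for every ε > 0 (since r^5/e^{r^ε} → 0), so ρ ≤ ε for all ε > 0, i.e. ρ = 0. Every nonconstant polynomial has order 0.
Therefore ρ = 0.

Order ρ = 0.


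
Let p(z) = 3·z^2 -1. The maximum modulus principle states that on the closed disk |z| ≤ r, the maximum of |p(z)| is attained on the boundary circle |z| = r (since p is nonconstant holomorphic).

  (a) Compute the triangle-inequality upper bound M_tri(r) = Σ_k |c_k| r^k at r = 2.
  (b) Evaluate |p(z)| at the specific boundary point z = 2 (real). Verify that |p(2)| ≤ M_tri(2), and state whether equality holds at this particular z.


Coefficients: c_0 = -1, c_1 = 0, c_2 = 3. Radius r = 2.
Part (a). Triangle bound: M_tri(r) = Σ_k |c_k| r^k
  = |-1|·2^0 + |0|·2^1 + |3|·2^2
  = 1 + 0 + 12 = 13.
This bounds M(r) := max_{|z|=r} |p(z)| from above; equality holds iff all terms c_k z^k can be made to align in phase at a single z on |z|=r.
Part (b). At z = 2 (real, on the circle |z| = r):
  p(2) = (-1)·2^0 + (0)·2^1 + (3)·2^2 = 11.
  |p(2)| = 11.
Check: |p(2)| = 11 ≤ 13 = M_tri(2). ✓ Equality does not hold at z = 2 (the coefficients have mixed signs, so the terms do not all align in phase there).

M_tri(2) = 13; |p(2)| = 11; equality at z=2: no.


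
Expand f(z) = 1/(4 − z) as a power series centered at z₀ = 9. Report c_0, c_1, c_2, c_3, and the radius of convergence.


Let w = z − z₀, so z = z₀ + w.
Then 4 − z = 4 − (z₀ + w) = (4 − z₀) − w = -5 − w.
f(z) = 1/(-5 − w) = (1/(-5)) · 1/(1 − w/(-5)) = Σ_{n≥0} w^n / (-5)^(n+1).
So c_n = 1/(-5)^(n+1):
  c_0 = 1/(-5)^1 = -1/5.
  c_1 = 1/(-5)^2 = 1/25.
  c_2 = 1/(-5)^3 = -1/125.
  c_3 = 1/(-5)^4 = 1/625.
The series is valid for |w/d| < 1, i.e. |z − z₀| < |d|.
Radius of convergence: R = |4 − z₀| = |-5| = 5 (distance from z₀ to the singularity z = 4).

c_0 = -1/5, c_1 = 1/25, c_2 = -1/125, c_3 = 1/625; R = 5.


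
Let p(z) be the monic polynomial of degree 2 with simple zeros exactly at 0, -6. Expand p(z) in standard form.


The polynomial is p(z) = ∏_{α ∈ S} (z − α), where S = {0, -6}.
Expanding the product yields: p(z) = z^2 + 6·z.
The resulting polynomial has degree 2 and real coefficients as required.

p(z) = z^2 + 6·z.


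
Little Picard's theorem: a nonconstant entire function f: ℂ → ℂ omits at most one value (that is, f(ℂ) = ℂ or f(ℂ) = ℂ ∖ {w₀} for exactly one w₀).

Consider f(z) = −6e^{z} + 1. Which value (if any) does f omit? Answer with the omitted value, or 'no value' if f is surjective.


Little Picard bounds the complement of f(ℂ) to at most one point.
e^{z} is never zero on ℂ, so -6·e^{z} takes every value in ℂ ∖ {0}. Adding 1 shifts the range to ℂ ∖ {1}. Thus f omits exactly the value 1.

Omitted value: 1.


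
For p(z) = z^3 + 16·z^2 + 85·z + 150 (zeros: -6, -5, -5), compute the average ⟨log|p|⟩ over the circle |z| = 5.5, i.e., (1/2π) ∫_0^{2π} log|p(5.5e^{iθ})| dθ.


Zeros: -6, -5, -5; r = 5.5.
Inside |z| < r: -5, -5. Outside (|z| ≥ r): -6.
p(0) = 150, so log|p(0)| = log(150) = 5.0106.
Apply Jensen: I(r) = log|p(0)| + Σ_k log(r/|z_k|), summed over zeros inside |z| < r.
  log(r/|z_k|) for z_k = -5: log(5.5/5) = 0.0953
  log(r/|z_k|) for z_k = -5: log(5.5/5) = 0.0953
  Outside zeros (-6) contribute nothing to the Jensen sum.
Sum over inside zeros: 0.1906.
I(r) = log|p(0)| + (inside sum) = 5.0106 + 0.1906 = 5.2013.
Note: since some zeros are outside |z| ≤ r, the simplified n·log(r) form does NOT apply — only the inside zeros contribute.

I(r) ≈ 5.2013.


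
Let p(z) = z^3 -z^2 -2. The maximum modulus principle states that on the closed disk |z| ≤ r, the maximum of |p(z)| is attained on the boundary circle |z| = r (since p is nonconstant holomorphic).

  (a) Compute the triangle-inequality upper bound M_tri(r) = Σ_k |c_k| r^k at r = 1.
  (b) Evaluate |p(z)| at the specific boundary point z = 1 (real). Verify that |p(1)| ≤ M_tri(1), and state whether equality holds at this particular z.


Coefficients: c_0 = -2, c_1 = 0, c_2 = -1, c_3 = 1. Radius r = 1.
Part (a). Triangle bound: M_tri(r) = Σ_k |c_k| r^k
  = |-2|·1^0 + |0|·1^1 + |-1|·1^2 + |1|·1^3
  = 2 + 0 + 1 + 1 = 4.
This bounds M(r) := max_{|z|=r} |p(z)| from above; equality holds iff all terms c_k z^k can be made to align in phase at a single z on |z|=r.
Part (b). At z = 1 (real, on the circle |z| = r):
  p(1) = (-2)·1^0 + (0)·1^1 + (-1)·1^2 + (1)·1^3 = -2.
  |p(1)| = 2.
Check: |p(1)| = 2 ≤ 4 = M_tri(1). ✓ Equality does not hold at z = 1 (the coefficients have mixed signs, so the terms do not all align in phase there).

M_tri(1) = 4; |p(1)| = 2; equality at z=1: no.


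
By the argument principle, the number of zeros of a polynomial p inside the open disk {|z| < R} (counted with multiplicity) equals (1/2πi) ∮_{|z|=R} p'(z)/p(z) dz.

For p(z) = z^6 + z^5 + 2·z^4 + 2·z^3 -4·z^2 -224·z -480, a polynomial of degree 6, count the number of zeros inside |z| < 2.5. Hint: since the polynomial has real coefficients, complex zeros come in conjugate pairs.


The zeros of p are: -2, (1 + 3i), (1 - 3i), (-2 + 2i), (-2 - 2i), 3.
Their magnitudes are: 2, 3.162, 3.162, 2.828, 2.828, 3.
Zeros with |z| < R = 2.5: -2.
Count = 1.
By the argument principle, (1/2πi) ∮_{|z|=R} p'(z)/p(z) dz equals exactly this count.

Number of zeros inside |z| < 2.5: 1.


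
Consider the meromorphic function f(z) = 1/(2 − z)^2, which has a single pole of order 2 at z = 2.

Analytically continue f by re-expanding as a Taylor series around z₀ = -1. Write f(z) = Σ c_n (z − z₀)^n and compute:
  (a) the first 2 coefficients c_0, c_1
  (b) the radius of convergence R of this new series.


Let w = z − z₀, so z = z₀ + w.
Then 2 − z = 2 − (z₀ + w) = (2 − z₀) − w = 3 − w.
f(z) = 1/(3 − w)^2 = (1/(3)^2) · (1 − w/(3))^{−2}.
By the binomial series (1−u)^{−2} = Σ_{n≥0} C(n+1, 1) u^n for |u|<1, with u = w/(3):
  c_n = C(n+1, 1) / (3)^(n+2).
  c_0 = 1/(3)^2 = 1/9.
  c_1 = 2/(3)^3 = 2/27.
The series is valid for |w/d| < 1, i.e. |z − z₀| < |d|.
Radius of convergence: R = |2 − z₀| = |3| = 3 (distance from z₀ to the singularity z = 2).

c_0 = 1/9, c_1 = 2/27; R = 3.


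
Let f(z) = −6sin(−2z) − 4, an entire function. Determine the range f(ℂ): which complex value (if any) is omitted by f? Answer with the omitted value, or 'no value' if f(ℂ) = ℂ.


Little Picard bounds the complement of f(ℂ) to at most one point.
sin is entire and surjective onto ℂ: for every w ∈ ℂ, sin(ζ) = w has a solution ζ ∈ ℂ (e.g., via the complex inverse arcsin). With ζ = −2z this gives z = ζ/(-2). Then -6·sin(−2z) takes every value in -6·ℂ = ℂ, and adding -4 is a bijection of ℂ. So f is surjective and omits no value. (Note: only on the real line is sin bounded by [−1, 1].)

Omitted value: no value.


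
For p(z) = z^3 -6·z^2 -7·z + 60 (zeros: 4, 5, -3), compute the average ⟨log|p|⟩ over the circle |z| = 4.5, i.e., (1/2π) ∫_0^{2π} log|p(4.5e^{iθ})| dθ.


Zeros: -3, 4, 5; r = 4.5.
Inside |z| < r: -3, 4. Outside (|z| ≥ r): 5.
p(0) = 60, so log|p(0)| = log(60) = 4.0943.
Apply Jensen: I(r) = log|p(0)| + Σ_k log(r/|z_k|), summed over zeros inside |z| < r.
  log(r/|z_k|) for z_k = 4: log(4.5/4) = 0.1178
  log(r/|z_k|) for z_k = -3: log(4.5/3) = 0.4055
  Outside zeros (5) contribute nothing to the Jensen sum.
Sum over inside zeros: 0.5232.
I(r) = log|p(0)| + (inside sum) = 4.0943 + 0.5232 = 4.6176.
Note: since some zeros are outside |z| ≤ r, the simplified n·log(r) form does NOT apply — only the inside zeros contribute.

I(r) ≈ 4.6176.


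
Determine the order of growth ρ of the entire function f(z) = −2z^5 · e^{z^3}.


M(r) = max_{|z|=r} |-2|·|z|^5·|e^{z^3}| = 2·r^5 · e^{1r^3} (the factors attain their maxima compatibly on |z|=r). Then log M(r) = log 2 + 5·log r + 1r^3, dominated by the last term, so log log M(r) ~ 3·log r. The polynomial factor -2z^5 contributes only a log r term and does not affect the order. ρ = 3.
Therefore ρ = 3.

Order ρ = 3.


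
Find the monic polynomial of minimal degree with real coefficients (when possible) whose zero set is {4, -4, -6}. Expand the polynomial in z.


The polynomial is p(z) = ∏_{α ∈ S} (z − α), where S = {4, -4, -6}.
Expanding the product yields: p(z) = z^3 + 6·z^2 -16·z -96.
The resulting polynomial has degree 3 and real coefficients as required.

p(z) = z^3 + 6·z^2 -16·z -96.


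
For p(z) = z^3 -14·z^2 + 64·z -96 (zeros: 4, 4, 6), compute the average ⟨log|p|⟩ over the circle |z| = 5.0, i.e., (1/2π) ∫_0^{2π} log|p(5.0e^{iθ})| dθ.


Zeros: 4, 4, 6; r = 5.0.
Inside |z| < r: 4, 4. Outside (|z| ≥ r): 6.
p(0) = -96, so log|p(0)| = log(96) = 4.5643.
Apply Jensen: I(r) = log|p(0)| + Σ_k log(r/|z_k|), summed over zeros inside |z| < r.
  log(r/|z_k|) for z_k = 4: log(5.0/4) = 0.2231
  log(r/|z_k|) for z_k = 4: log(5.0/4) = 0.2231
  Outside zeros (6) contribute nothing to the Jensen sum.
Sum over inside zeros: 0.4463.
I(r) = log|p(0)| + (inside sum) = 4.5643 + 0.4463 = 5.0106.
Note: since some zeros are outside |z| ≤ r, the simplified n·log(r) form does NOT apply — only the inside zeros contribute.

I(r) ≈ 5.0106.


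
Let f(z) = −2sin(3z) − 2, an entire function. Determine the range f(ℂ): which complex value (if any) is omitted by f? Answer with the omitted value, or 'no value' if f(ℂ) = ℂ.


Little Picard bounds the complement of f(ℂ) to at most one point.
sin is entire and surjective onto ℂ: for every w ∈ ℂ, sin(ζ) = w has a solution ζ ∈ ℂ (e.g., via the complex inverse arcsin). With ζ = 3z this gives z = ζ/(3). Then -2·sin(3z) takes every value in -2·ℂ = ℂ, and adding -2 is a bijection of ℂ. So f is surjective and omits no value. (Note: only on the real line is sin bounded by [−1, 1].)

Omitted value: no value.


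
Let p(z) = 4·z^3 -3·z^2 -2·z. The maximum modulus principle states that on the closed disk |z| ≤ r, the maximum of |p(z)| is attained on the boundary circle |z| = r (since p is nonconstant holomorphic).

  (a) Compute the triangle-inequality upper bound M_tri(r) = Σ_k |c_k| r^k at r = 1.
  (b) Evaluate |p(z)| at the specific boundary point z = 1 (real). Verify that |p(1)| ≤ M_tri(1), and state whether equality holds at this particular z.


Coefficients: c_0 = 0, c_1 = -2, c_2 = -3, c_3 = 4. Radius r = 1.
Part (a). Triangle bound: M_tri(r) = Σ_k |c_k| r^k
  = |0|·1^0 + |-2|·1^1 + |-3|·1^2 + |4|·1^3
  = 0 + 2 + 3 + 4 = 9.
This bounds M(r) := max_{|z|=r} |p(z)| from above; equality holds iff all terms c_k z^k can be made to align in phase at a single z on |z|=r.
Part (b). At z = 1 (real, on the circle |z| = r):
  p(1) = (0)·1^0 + (-2)·1^1 + (-3)·1^2 + (4)·1^3 = -1.
  |p(1)| = 1.
Check: |p(1)| = 1 ≤ 9 = M_tri(1). ✓ Equality does not hold at z = 1 (the coefficients have mixed signs, so the terms do not all align in phase there).

M_tri(1) = 9; |p(1)| = 1; equality at z=1: no.


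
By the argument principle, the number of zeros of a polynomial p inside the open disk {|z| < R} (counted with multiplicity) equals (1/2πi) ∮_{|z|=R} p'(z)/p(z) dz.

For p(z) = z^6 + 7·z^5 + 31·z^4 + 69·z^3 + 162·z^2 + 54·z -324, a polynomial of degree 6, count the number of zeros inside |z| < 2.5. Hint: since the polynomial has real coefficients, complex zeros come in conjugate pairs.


The zeros of p are: (-3 + 3i), (-3 - 3i), (0 + 3i), (0 - 3i), -2, 1.
Their magnitudes are: 4.243, 4.243, 3, 3, 2, 1.
Zeros with |z| < R = 2.5: -2, 1.
Count = 2.
By the argument principle, (1/2πi) ∮_{|z|=R} p'(z)/p(z) dz equals exactly this count.

Number of zeros inside |z| < 2.5: 2.


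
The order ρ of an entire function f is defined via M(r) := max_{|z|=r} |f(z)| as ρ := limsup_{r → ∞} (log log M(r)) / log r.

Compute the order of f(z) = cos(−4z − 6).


cos(w) is a linear combination of e^{iw} and e^{−iw} (or e^w, e^{−w} in the hyperbolic case), so |cos(w)| ≤ e^{|w|}. With w = −4z − 6, |w| ≤ 4|z| + 6 = 4r + 6 on |z| = r, giving M(r) ≤ e^{4r + 6}, so ρ ≤ 1. On a suitable ray (z = it for sin/cos; z = t for sinh/cosh, t real → ∞), |cos(−4z − 6)| grows like e^{4|t|}/2, so ρ ≥ 1. Hence ρ = 1.
Therefore ρ = 1.

Order ρ = 1.
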